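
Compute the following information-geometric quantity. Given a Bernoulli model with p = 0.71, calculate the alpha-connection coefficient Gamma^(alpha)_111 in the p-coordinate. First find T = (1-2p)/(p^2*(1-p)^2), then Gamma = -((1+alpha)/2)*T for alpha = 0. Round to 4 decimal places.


Skewness (Amari-Chentsov) tensor: T = (1-2p)/(p^2*(1-p)^2).
p = 0.71, 1-2p = -0.42, p^2 = 0.5041, (1-p)^2 = 0.0841.
T = -0.42/(0.5041 * 0.0841) = -9.906873.
In the p-coordinate, Gamma^(alpha) = Gamma^(0) - (alpha/2)*T with Gamma^(0) = (1/2)*g'(p) = -T/2,
so Gamma^(alpha) = -((1+alpha)/2)*T.
alpha = 0, -(1+alpha)/2 = -0.5.
Gamma = -0.5 * -9.906873 = 4.9534

4.9534


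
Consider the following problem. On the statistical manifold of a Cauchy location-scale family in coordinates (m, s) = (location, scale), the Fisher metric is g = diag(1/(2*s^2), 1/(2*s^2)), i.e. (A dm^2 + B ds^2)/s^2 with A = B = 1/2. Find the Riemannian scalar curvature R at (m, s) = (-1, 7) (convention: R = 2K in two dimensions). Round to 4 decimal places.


The metric has the form g = (A dm^2 + B ds^2)/s^2 with A = 1/2, B = 1/2.
Substitute u = sqrt(A/B)*m: g = B*(du^2 + ds^2)/s^2, i.e. B times the
Poincare upper half-plane metric, which has constant Gaussian curvature -1.
Scaling a 2D metric by a constant c divides the Gaussian curvature by c,
so K = -1/B = -1/(1/2) = -2.0000 everywhere (the point (m, s) = (-1, 7) is irrelevant:
the curvature is constant).
Scalar curvature in dimension 2: R = 2K = -2/(1/2) = -4.0000.

-4.0000


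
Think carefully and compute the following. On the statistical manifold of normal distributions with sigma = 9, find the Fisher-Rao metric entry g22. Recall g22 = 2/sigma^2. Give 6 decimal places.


For the 2-parameter normal family, the Fisher metric has:
  g11 = 1/sigma^2, g22 = 2/sigma^2.
sigma = 9, sigma^2 = 81.
g22 = 0.024691

0.024691


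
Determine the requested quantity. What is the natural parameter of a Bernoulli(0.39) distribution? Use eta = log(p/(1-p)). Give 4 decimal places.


Natural parameter for Bernoulli: eta = log(p/(1-p)).
p = 0.39, 1-p = 0.61.
p/(1-p) = 0.639344.
eta = log(0.639344) = -0.4473

-0.4473


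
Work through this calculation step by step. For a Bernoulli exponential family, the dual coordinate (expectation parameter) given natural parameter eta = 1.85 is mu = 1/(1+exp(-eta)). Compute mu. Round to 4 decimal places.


Dual coordinate (expectation parameter) for Bernoulli:
mu = 1/(1+exp(-eta)).
eta = 1.85.
exp(-eta) = exp(-1.85) = 0.157237.
mu = 1/(1+0.157237) = 0.8641

0.8641


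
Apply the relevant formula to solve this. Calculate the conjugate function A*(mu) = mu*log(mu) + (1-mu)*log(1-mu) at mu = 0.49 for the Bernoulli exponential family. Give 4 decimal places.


Legendre transform for Bernoulli:
A*(mu) = mu*log(mu) + (1-mu)*log(1-mu).
mu = 0.49, 1-mu = 0.51.
mu*log(mu) = 0.49*log(0.49) = -0.349541.
(1-mu)*log(1-mu) = 0.51*log(0.51) = -0.343406.
A* = -0.349541 + -0.343406 = -0.6929

-0.6929


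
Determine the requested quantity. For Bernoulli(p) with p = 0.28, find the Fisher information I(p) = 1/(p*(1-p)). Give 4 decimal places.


For Bernoulli(p), Fisher information is I(p) = 1/(p*(1-p)).
p = 0.28, 1-p = 0.72.
p*(1-p) = 0.2016.
I(p) = 1/0.2016 = 4.9603

4.9603


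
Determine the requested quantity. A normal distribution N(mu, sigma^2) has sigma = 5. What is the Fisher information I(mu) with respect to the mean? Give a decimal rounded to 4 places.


The Fisher information for the mean of a normal distribution is I(mu) = 1/sigma^2.
sigma = 5, so sigma^2 = 25.
I(mu) = 1/25 = 0.0400

0.0400


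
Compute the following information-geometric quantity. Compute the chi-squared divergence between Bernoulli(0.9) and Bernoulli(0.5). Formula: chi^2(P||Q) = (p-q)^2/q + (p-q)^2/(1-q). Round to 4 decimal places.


Chi-squared divergence between Bernoulli distributions:
chi^2 = (p-q)^2/q + (p-q)^2/(1-q).
p = 0.9, q = 0.5, p-q = 0.4.
(p-q)^2 = 0.16.
term1 = 0.16/0.5 = 0.32.
term2 = 0.16/0.5 = 0.32.
chi^2 = 0.32 + 0.32 = 0.6400

0.6400


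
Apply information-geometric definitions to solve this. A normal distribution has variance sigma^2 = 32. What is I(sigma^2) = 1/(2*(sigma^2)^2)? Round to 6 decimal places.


Fisher information for variance: I(sigma^2) = 1/(2*sigma^4).
sigma^2 = 32, so sigma^4 = 1024.
I = 1/(2*1024) = 1/2048 = 0.000488

0.000488


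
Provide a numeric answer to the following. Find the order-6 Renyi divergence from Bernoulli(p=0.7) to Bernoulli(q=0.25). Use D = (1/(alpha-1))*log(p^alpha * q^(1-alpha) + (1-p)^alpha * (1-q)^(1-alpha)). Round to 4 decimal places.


Renyi divergence of order alpha between Bernoulli distributions:
D = (1/(alpha-1))*log(p^alpha * q^(1-alpha) + (1-p)^alpha * (1-q)^(1-alpha)).
alpha = 6, p = 0.7, q = 0.25.
p^alpha * q^(1-alpha) = 0.7^6 * 0.25^-5 = 120.472576.
(1-p)^alpha * (1-q)^(1-alpha) = 0.3^6 * 0.75^-5 = 0.003072.
sum = 120.472576 + 0.003072 = 120.475648.
D = (1/5)*log(120.475648) = 0.9583

0.9583


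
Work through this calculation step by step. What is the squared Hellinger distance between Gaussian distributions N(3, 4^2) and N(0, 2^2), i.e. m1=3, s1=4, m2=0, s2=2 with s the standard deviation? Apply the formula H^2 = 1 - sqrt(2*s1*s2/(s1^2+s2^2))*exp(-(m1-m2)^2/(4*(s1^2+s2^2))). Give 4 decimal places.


Squared Hellinger distance for Gaussians:
H^2 = 1 - sqrt(2*s1*s2/(s1^2+s2^2)) * exp(-(m1-m2)^2/(4*(s1^2+s2^2))).
s1^2 = 16, s2^2 = 4, s1^2+s2^2 = 20.
sqrt(2*4*2/(20)) = 0.894427.
(m1-m2)^2 = (3)^2 = 9.
exp(-9/(4*20)) = exp(-0.1125) = 0.893597.
H^2 = 1 - 0.894427*0.893597 = 0.2007

0.2007


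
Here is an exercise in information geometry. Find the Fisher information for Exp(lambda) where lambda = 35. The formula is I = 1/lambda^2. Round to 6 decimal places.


Fisher information for exponential: I(lambda) = 1/lambda^2.
lambda = 35, lambda^2 = 1225.
I = 1/1225 = 0.000816

0.000816


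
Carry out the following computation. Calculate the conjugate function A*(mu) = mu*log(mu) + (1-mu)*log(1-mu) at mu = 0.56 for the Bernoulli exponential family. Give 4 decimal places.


Legendre transform for Bernoulli:
A*(mu) = mu*log(mu) + (1-mu)*log(1-mu).
mu = 0.56, 1-mu = 0.44.
mu*log(mu) = 0.56*log(0.56) = -0.324698.
(1-mu)*log(1-mu) = 0.44*log(0.44) = -0.361231.
A* = -0.324698 + -0.361231 = -0.6859

-0.6859


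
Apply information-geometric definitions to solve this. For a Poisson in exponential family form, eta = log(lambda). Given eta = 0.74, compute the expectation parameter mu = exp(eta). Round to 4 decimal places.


Expectation parameter for Poisson exponential family:
mu = exp(eta).
eta = 0.74.
mu = exp(0.74) = 2.0959

2.0959


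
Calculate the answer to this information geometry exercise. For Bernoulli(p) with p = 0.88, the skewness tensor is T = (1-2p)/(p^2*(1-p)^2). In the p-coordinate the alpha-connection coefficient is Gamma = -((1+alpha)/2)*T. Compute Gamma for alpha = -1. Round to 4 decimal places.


Skewness (Amari-Chentsov) tensor: T = (1-2p)/(p^2*(1-p)^2).
p = 0.88, 1-2p = -0.76, p^2 = 0.7744, (1-p)^2 = 0.0144.
T = -0.76/(0.7744 * 0.0144) = -68.153122.
In the p-coordinate, Gamma^(alpha) = Gamma^(0) - (alpha/2)*T with Gamma^(0) = (1/2)*g'(p) = -T/2,
so Gamma^(alpha) = -((1+alpha)/2)*T.
alpha = -1, -(1+alpha)/2 = 0.0.
Gamma = 0.0 * -68.153122 = 0.0000

0.0000


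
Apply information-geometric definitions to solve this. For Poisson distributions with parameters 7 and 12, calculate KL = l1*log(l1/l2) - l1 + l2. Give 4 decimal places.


KL divergence for Poisson:
KL = l1*log(l1/l2) - l1 + l2.
l1 = 7, l2 = 12.
log(7/12) = -0.538997.
l1*log(l1/l2) = 7 * -0.538997 = -3.772976.
KL = -3.772976 - 7 + 12 = 1.2270

1.2270


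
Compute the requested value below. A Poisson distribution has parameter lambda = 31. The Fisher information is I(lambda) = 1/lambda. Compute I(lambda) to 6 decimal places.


Fisher information for Poisson: I(lambda) = 1/lambda.
lambda = 31.
I(lambda) = 1/31 = 0.032258

0.032258


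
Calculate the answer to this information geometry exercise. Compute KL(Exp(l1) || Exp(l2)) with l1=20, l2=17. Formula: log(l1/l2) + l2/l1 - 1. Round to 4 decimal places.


KL divergence for exponential family:
KL = log(l1/l2) + l2/l1 - 1.
log(20/17) = 0.162519.
17/20 = 0.85.
KL = 0.162519 + 0.85 - 1 = 0.0125

0.0125


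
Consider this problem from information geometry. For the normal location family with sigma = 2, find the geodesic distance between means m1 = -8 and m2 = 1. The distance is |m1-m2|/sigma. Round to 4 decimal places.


On the fixed-variance normal subfamily, geodesic distance = |m1-m2|/sigma.
|-8 - 1| = 9.
sigma = 2.
d = 9/2 = 4.5000

4.5000


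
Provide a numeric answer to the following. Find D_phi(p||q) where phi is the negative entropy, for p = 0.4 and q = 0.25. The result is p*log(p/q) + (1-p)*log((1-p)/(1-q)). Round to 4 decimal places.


Bregman divergence with negative entropy generator:
D = p*log(p/q) + (1-p)*log((1-p)/(1-q)).
p = 0.4, q = 0.25.
p*log(p/q) = 0.4*log(0.4/0.25) = 0.188001.
(1-p)*log((1-p)/(1-q)) = 0.6*log(0.6/0.75) = -0.133886.
D = 0.188001 + -0.133886 = 0.0541

0.0541


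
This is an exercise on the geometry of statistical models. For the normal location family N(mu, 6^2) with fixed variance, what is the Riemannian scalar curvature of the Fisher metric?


This family has a single free parameter, so its statistical manifold
is 1-dimensional. The Riemann curvature tensor of any 1-dimensional
Riemannian manifold vanishes identically, so R = 0.

0


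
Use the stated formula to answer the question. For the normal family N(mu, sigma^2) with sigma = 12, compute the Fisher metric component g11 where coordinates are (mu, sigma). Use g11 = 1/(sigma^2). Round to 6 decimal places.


For the 2-parameter normal family, the Fisher metric has:
  g11 = 1/sigma^2, g22 = 2/sigma^2.
sigma = 12, sigma^2 = 144.
g11 = 0.006944

0.006944


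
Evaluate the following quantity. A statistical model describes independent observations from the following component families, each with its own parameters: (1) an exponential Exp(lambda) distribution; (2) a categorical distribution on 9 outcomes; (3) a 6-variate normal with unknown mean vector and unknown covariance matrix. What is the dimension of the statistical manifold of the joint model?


The dimension of a statistical manifold equals the number of free
(independent) real parameters of the model. For a product of independent
blocks the parameter counts add.
- exponential (lambda): 1.
- categorical on 9 outcomes (probabilities sum to 1): 9-1 = 8.
- 6-variate normal: 6 (mean) + 6*7/2 = 21 (symmetric covariance) = 27.
Total = 1 + 8 + 27 = 36.
Dimension = 36

36


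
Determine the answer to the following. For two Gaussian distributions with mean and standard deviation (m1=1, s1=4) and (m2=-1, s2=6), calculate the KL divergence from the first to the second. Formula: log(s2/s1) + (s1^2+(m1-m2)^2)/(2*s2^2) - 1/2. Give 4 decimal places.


KL divergence between normal distributions:
KL = log(s2/s1) + (s1^2 + (m1-m2)^2)/(2*s2^2) - 1/2.
log(6/4) = 0.405465.
(4^2 + (1--1)^2)/(2*6^2) = (16 + 4)/72 = 0.277778.
KL = 0.405465 + 0.277778 - 0.5 = 0.1832

0.1832


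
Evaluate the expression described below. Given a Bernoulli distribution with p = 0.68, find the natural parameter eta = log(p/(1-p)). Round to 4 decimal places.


Natural parameter for Bernoulli: eta = log(p/(1-p)).
p = 0.68, 1-p = 0.32.
p/(1-p) = 2.125.
eta = log(2.125) = 0.7538

0.7538


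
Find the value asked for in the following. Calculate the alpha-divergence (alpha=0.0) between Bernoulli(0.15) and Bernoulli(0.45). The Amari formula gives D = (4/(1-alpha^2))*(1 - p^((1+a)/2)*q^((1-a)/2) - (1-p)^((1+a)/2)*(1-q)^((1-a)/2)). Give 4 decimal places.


Amari alpha-divergence:
D = (4/(1-alpha^2))*(1 - p^((1+a)/2)*q^((1-a)/2) - (1-p)^((1+a)/2)*(1-q)^((1-a)/2)).
alpha = 0.0, p = 0.15, q = 0.45.
e1 = (1+alpha)/2 = 0.5, e2 = (1-alpha)/2 = 0.5.
t1 = p^e1 * q^e2 = 0.15^0.5 * 0.45^0.5 = 0.259808.
t2 = (1-p)^e1 * (1-q)^e2 = 0.85^0.5 * 0.55^0.5 = 0.68374.
4/(1-alpha^2) = 4.0.
D = 4.0*(1 - 0.259808 - 0.68374) = 0.2258

0.2258


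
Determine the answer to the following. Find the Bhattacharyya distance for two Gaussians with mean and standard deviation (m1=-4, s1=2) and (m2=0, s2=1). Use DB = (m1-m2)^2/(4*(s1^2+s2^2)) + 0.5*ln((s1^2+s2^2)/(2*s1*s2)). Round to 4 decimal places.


Bhattacharyya distance between two Gaussians:
DB = (m1-m2)^2/(4*(s1^2+s2^2)) + (1/2)*ln((s1^2+s2^2)/(2*s1*s2)).
(m1-m2)^2 = (-4)^2 = 16.
s1^2+s2^2 = 4 + 1 = 5.
term1 = 16/20 = 0.8.
term2 = 0.5*ln(5/4.0) = 0.111572.
DB = 0.8 + 0.111572 = 0.9116

0.9116


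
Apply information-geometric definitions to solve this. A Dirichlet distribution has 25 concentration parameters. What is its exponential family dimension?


Exponential family dimension calculation:
Dirichlet with 25 components has 25 natural parameters.

25


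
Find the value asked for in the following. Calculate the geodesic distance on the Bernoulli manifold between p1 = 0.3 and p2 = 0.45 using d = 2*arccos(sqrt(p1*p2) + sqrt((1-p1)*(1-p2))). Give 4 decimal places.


Geodesic distance on Bernoulli manifold:
d(p1,p2) = 2*arccos(sqrt(p1*p2) + sqrt((1-p1)*(1-p2))).
sqrt(p1*p2) = sqrt(0.3*0.45) = 0.367423.
sqrt((1-p1)*(1-p2)) = sqrt(0.7*0.55) = 0.620484.
arg = 0.367423 + 0.620484 = 0.987907.
d = 2*arccos(0.987907) = 0.3113

0.3113


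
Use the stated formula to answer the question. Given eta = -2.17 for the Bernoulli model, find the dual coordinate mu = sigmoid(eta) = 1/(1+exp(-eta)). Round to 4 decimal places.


Dual coordinate (expectation parameter) for Bernoulli:
mu = 1/(1+exp(-eta)).
eta = -2.17.
exp(-eta) = exp(2.17) = 8.758284.
mu = 1/(1+8.758284) = 0.1025

0.1025


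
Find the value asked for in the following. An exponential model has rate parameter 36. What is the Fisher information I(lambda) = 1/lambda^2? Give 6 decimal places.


Fisher information for exponential: I(lambda) = 1/lambda^2.
lambda = 36, lambda^2 = 1296.
I = 1/1296 = 0.000772

0.000772


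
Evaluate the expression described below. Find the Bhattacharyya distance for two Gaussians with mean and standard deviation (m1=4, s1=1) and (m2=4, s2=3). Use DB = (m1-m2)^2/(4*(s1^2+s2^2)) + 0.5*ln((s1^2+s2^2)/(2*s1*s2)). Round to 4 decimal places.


Bhattacharyya distance between two Gaussians:
DB = (m1-m2)^2/(4*(s1^2+s2^2)) + (1/2)*ln((s1^2+s2^2)/(2*s1*s2)).
(m1-m2)^2 = (0)^2 = 0.
s1^2+s2^2 = 1 + 9 = 10.
term1 = 0/40 = 0.0.
term2 = 0.5*ln(10/6.0) = 0.255413.
DB = 0.0 + 0.255413 = 0.2554

0.2554


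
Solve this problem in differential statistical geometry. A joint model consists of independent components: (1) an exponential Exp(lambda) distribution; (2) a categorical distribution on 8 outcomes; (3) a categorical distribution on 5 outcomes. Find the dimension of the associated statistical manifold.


The dimension of a statistical manifold equals the number of free
(independent) real parameters of the model. For a product of independent
blocks the parameter counts add.
- exponential (lambda): 1.
- categorical on 8 outcomes (probabilities sum to 1): 8-1 = 7.
- categorical on 5 outcomes (probabilities sum to 1): 5-1 = 4.
Total = 1 + 7 + 4 = 12.
Dimension = 12

12


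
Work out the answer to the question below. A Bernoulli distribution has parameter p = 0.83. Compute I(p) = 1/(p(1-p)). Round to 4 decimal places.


For Bernoulli(p), Fisher information is I(p) = 1/(p*(1-p)).
p = 0.83, 1-p = 0.17.
p*(1-p) = 0.1411.
I(p) = 1/0.1411 = 7.0872

7.0872


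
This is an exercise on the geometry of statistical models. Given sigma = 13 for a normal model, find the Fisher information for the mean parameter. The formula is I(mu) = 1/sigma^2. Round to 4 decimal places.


The Fisher information for the mean of a normal distribution is I(mu) = 1/sigma^2.
sigma = 13, so sigma^2 = 169.
I(mu) = 1/169 = 0.0059

0.0059


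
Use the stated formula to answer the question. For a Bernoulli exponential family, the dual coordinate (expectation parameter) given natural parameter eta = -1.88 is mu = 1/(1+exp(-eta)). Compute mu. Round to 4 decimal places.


Dual coordinate (expectation parameter) for Bernoulli:
mu = 1/(1+exp(-eta)).
eta = -1.88.
exp(-eta) = exp(1.88) = 6.553505.
mu = 1/(1+6.553505) = 0.1324

0.1324


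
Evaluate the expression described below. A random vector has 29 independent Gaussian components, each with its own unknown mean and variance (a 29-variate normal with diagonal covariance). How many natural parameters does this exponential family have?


Exponential family dimension calculation:
Each univariate normal has two natural parameters (mu/sigma^2 and -1/(2 sigma^2)).
With 29 independent components, dim = 2 * 29 = 58.

58


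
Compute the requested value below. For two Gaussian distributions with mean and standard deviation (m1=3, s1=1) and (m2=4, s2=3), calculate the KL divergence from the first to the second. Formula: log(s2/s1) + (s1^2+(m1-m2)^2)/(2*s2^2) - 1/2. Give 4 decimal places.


KL divergence between normal distributions:
KL = log(s2/s1) + (s1^2 + (m1-m2)^2)/(2*s2^2) - 1/2.
log(3/1) = 1.098612.
(1^2 + (3-4)^2)/(2*3^2) = (1 + 1)/18 = 0.111111.
KL = 1.098612 + 0.111111 - 0.5 = 0.7097

0.7097


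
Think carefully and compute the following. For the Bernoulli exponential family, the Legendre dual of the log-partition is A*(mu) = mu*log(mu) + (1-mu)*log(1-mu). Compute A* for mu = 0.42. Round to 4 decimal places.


Legendre transform for Bernoulli:
A*(mu) = mu*log(mu) + (1-mu)*log(1-mu).
mu = 0.42, 1-mu = 0.58.
mu*log(mu) = 0.42*log(0.42) = -0.36435.
(1-mu)*log(1-mu) = 0.58*log(0.58) = -0.315942.
A* = -0.36435 + -0.315942 = -0.6803

-0.6803


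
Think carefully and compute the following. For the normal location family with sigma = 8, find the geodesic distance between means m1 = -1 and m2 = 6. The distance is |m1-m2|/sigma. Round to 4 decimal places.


On the fixed-variance normal subfamily, geodesic distance = |m1-m2|/sigma.
|-1 - 6| = 7.
sigma = 8.
d = 7/8 = 0.8750

0.8750


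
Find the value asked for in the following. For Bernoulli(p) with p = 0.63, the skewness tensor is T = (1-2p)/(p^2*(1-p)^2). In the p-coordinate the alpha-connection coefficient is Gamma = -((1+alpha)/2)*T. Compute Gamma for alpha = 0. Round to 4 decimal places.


Skewness (Amari-Chentsov) tensor: T = (1-2p)/(p^2*(1-p)^2).
p = 0.63, 1-2p = -0.26, p^2 = 0.3969, (1-p)^2 = 0.1369.
T = -0.26/(0.3969 * 0.1369) = -4.785076.
In the p-coordinate, Gamma^(alpha) = Gamma^(0) - (alpha/2)*T with Gamma^(0) = (1/2)*g'(p) = -T/2,
so Gamma^(alpha) = -((1+alpha)/2)*T.
alpha = 0, -(1+alpha)/2 = -0.5.
Gamma = -0.5 * -4.785076 = 2.3925

2.3925


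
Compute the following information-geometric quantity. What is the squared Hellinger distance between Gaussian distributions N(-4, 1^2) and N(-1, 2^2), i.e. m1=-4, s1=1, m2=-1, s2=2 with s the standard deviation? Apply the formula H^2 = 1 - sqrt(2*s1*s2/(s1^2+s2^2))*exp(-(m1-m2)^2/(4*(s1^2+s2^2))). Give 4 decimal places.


Squared Hellinger distance for Gaussians:
H^2 = 1 - sqrt(2*s1*s2/(s1^2+s2^2)) * exp(-(m1-m2)^2/(4*(s1^2+s2^2))).
s1^2 = 1, s2^2 = 4, s1^2+s2^2 = 5.
sqrt(2*1*2/(5)) = 0.894427.
(m1-m2)^2 = (-3)^2 = 9.
exp(-9/(4*5)) = exp(-0.45) = 0.637628.
H^2 = 1 - 0.894427*0.637628 = 0.4297

0.4297


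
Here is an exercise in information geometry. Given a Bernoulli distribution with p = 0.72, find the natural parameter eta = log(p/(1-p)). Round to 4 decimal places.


Natural parameter for Bernoulli: eta = log(p/(1-p)).
p = 0.72, 1-p = 0.28.
p/(1-p) = 2.571429.
eta = log(2.571429) = 0.9445

0.9445


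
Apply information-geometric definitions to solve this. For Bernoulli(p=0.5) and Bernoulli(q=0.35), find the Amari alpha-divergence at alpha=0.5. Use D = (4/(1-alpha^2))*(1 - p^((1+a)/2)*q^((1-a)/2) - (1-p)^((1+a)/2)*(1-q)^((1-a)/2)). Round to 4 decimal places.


Amari alpha-divergence:
D = (4/(1-alpha^2))*(1 - p^((1+a)/2)*q^((1-a)/2) - (1-p)^((1+a)/2)*(1-q)^((1-a)/2)).
alpha = 0.5, p = 0.5, q = 0.35.
e1 = (1+alpha)/2 = 0.75, e2 = (1-alpha)/2 = 0.25.
t1 = p^e1 * q^e2 = 0.5^0.75 * 0.35^0.25 = 0.457346.
t2 = (1-p)^e1 * (1-q)^e2 = 0.5^0.75 * 0.65^0.25 = 0.533895.
4/(1-alpha^2) = 5.333333.
D = 5.333333*(1 - 0.457346 - 0.533895) = 0.0467

0.0467


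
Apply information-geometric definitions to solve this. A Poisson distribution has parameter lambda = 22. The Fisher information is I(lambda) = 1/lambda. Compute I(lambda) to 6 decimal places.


Fisher information for Poisson: I(lambda) = 1/lambda.
lambda = 22.
I(lambda) = 1/22 = 0.045455

0.045455


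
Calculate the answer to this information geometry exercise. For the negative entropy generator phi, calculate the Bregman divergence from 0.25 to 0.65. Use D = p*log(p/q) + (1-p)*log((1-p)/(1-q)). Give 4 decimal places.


Bregman divergence with negative entropy generator:
D = p*log(p/q) + (1-p)*log((1-p)/(1-q)).
p = 0.25, q = 0.65.
p*log(p/q) = 0.25*log(0.25/0.65) = -0.238878.
(1-p)*log((1-p)/(1-q)) = 0.75*log(0.75/0.35) = 0.571605.
D = -0.238878 + 0.571605 = 0.3327

0.3327


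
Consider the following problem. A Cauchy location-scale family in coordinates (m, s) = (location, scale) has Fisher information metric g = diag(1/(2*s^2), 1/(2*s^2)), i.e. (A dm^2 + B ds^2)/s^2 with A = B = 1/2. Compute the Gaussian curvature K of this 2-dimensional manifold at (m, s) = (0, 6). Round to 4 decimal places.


The metric has the form g = (A dm^2 + B ds^2)/s^2 with A = 1/2, B = 1/2.
Substitute u = sqrt(A/B)*m: g = B*(du^2 + ds^2)/s^2, i.e. B times the
Poincare upper half-plane metric, which has constant Gaussian curvature -1.
Scaling a 2D metric by a constant c divides the Gaussian curvature by c,
so K = -1/B = -1/(1/2) = -2.0000 everywhere (the point (m, s) = (0, 6) is irrelevant:
the curvature is constant).
The requested Gaussian curvature is K = -2.0000.

-2.0000


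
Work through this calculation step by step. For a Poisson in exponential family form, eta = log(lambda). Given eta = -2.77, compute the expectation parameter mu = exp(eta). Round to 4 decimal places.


Expectation parameter for Poisson exponential family:
mu = exp(eta).
eta = -2.77.
mu = exp(-2.77) = 0.0627

0.0627


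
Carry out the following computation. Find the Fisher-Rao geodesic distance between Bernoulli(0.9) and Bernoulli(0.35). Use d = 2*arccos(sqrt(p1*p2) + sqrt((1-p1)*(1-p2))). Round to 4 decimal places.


Geodesic distance on Bernoulli manifold:
d(p1,p2) = 2*arccos(sqrt(p1*p2) + sqrt((1-p1)*(1-p2))).
sqrt(p1*p2) = sqrt(0.9*0.35) = 0.561249.
sqrt((1-p1)*(1-p2)) = sqrt(0.1*0.65) = 0.254951.
arg = 0.561249 + 0.254951 = 0.8162.
d = 2*arccos(0.8162) = 1.2320

1.2320


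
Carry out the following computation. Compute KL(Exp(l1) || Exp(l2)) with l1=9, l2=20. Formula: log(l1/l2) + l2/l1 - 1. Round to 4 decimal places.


KL divergence for exponential family:
KL = log(l1/l2) + l2/l1 - 1.
log(9/20) = -0.798508.
20/9 = 2.222222.
KL = -0.798508 + 2.222222 - 1 = 0.4237

0.4237


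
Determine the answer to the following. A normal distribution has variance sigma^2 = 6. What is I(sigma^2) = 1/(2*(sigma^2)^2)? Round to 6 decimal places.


Fisher information for variance: I(sigma^2) = 1/(2*sigma^4).
sigma^2 = 6, so sigma^4 = 36.
I = 1/(2*36) = 1/72 = 0.013889

0.013889


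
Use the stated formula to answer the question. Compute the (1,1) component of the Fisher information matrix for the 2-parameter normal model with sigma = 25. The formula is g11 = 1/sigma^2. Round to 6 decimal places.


For the 2-parameter normal family, the Fisher metric has:
  g11 = 1/sigma^2, g22 = 2/sigma^2.
sigma = 25, sigma^2 = 625.
g11 = 0.001600

0.001600


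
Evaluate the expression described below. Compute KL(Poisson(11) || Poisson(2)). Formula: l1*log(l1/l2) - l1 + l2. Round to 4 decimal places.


KL divergence for Poisson:
KL = l1*log(l1/l2) - l1 + l2.
l1 = 11, l2 = 2.
log(11/2) = 1.704748.
l1*log(l1/l2) = 11 * 1.704748 = 18.752229.
KL = 18.752229 - 11 + 2 = 9.7522

9.7522


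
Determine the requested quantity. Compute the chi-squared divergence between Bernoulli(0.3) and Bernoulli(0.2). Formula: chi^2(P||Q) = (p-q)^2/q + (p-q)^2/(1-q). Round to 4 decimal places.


Chi-squared divergence between Bernoulli distributions:
chi^2 = (p-q)^2/q + (p-q)^2/(1-q).
p = 0.3, q = 0.2, p-q = 0.1.
(p-q)^2 = 0.01.
term1 = 0.01/0.2 = 0.05.
term2 = 0.01/0.8 = 0.0125.
chi^2 = 0.05 + 0.0125 = 0.0625

0.0625


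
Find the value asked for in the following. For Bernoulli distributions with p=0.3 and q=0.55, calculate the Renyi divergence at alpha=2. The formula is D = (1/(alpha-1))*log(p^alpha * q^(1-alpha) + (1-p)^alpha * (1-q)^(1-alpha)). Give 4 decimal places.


Renyi divergence of order alpha between Bernoulli distributions:
D = (1/(alpha-1))*log(p^alpha * q^(1-alpha) + (1-p)^alpha * (1-q)^(1-alpha)).
alpha = 2, p = 0.3, q = 0.55.
p^alpha * q^(1-alpha) = 0.3^2 * 0.55^-1 = 0.163636.
(1-p)^alpha * (1-q)^(1-alpha) = 0.7^2 * 0.45^-1 = 1.088889.
sum = 0.163636 + 1.088889 = 1.252525.
D = (1/1)*log(1.252525) = 0.2252

0.2252


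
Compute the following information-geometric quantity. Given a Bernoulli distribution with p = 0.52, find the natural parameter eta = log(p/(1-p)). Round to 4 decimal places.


Natural parameter for Bernoulli: eta = log(p/(1-p)).
p = 0.52, 1-p = 0.48.
p/(1-p) = 1.083333.
eta = log(1.083333) = 0.0800

0.0800


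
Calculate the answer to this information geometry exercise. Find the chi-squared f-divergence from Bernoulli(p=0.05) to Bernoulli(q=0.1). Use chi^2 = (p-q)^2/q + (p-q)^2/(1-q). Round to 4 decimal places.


Chi-squared divergence between Bernoulli distributions:
chi^2 = (p-q)^2/q + (p-q)^2/(1-q).
p = 0.05, q = 0.1, p-q = -0.05.
(p-q)^2 = 0.0025.
term1 = 0.0025/0.1 = 0.025.
term2 = 0.0025/0.9 = 0.002778.
chi^2 = 0.025 + 0.002778 = 0.0278

0.0278


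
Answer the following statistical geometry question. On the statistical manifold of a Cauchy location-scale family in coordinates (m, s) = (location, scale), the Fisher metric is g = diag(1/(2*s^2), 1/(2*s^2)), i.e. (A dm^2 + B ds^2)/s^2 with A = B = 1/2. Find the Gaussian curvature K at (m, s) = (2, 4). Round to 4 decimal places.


The metric has the form g = (A dm^2 + B ds^2)/s^2 with A = 1/2, B = 1/2.
Substitute u = sqrt(A/B)*m: g = B*(du^2 + ds^2)/s^2, i.e. B times the
Poincare upper half-plane metric, which has constant Gaussian curvature -1.
Scaling a 2D metric by a constant c divides the Gaussian curvature by c,
so K = -1/B = -1/(1/2) = -2.0000 everywhere (the point (m, s) = (2, 4) is irrelevant:
the curvature is constant).
The requested Gaussian curvature is K = -2.0000.

-2.0000


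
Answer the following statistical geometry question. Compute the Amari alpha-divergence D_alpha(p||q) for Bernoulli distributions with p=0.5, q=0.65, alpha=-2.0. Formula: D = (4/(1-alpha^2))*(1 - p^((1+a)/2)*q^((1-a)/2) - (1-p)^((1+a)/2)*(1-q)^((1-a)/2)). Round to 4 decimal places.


Amari alpha-divergence:
D = (4/(1-alpha^2))*(1 - p^((1+a)/2)*q^((1-a)/2) - (1-p)^((1+a)/2)*(1-q)^((1-a)/2)).
alpha = -2.0, p = 0.5, q = 0.65.
e1 = (1+alpha)/2 = -0.5, e2 = (1-alpha)/2 = 1.5.
t1 = p^e1 * q^e2 = 0.5^-0.5 * 0.65^1.5 = 0.741114.
t2 = (1-p)^e1 * (1-q)^e2 = 0.5^-0.5 * 0.35^1.5 = 0.292831.
4/(1-alpha^2) = -1.333333.
D = -1.333333*(1 - 0.741114 - 0.292831) = 0.0453

0.0453


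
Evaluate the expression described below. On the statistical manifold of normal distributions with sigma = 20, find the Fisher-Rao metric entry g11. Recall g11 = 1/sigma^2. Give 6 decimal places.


For the 2-parameter normal family, the Fisher metric has:
  g11 = 1/sigma^2, g22 = 2/sigma^2.
sigma = 20, sigma^2 = 400.
g11 = 0.002500

0.002500


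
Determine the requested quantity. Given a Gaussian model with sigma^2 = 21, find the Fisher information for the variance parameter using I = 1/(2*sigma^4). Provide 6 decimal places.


Fisher information for variance: I(sigma^2) = 1/(2*sigma^4).
sigma^2 = 21, so sigma^4 = 441.
I = 1/(2*441) = 1/882 = 0.001134

0.001134


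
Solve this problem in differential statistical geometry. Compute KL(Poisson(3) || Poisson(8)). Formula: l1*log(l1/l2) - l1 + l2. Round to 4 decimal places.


KL divergence for Poisson:
KL = l1*log(l1/l2) - l1 + l2.
l1 = 3, l2 = 8.
log(3/8) = -0.980829.
l1*log(l1/l2) = 3 * -0.980829 = -2.942488.
KL = -2.942488 - 3 + 8 = 2.0575

2.0575


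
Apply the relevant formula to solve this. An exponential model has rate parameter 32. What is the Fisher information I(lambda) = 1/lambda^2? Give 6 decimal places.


Fisher information for exponential: I(lambda) = 1/lambda^2.
lambda = 32, lambda^2 = 1024.
I = 1/1024 = 0.000977

0.000977


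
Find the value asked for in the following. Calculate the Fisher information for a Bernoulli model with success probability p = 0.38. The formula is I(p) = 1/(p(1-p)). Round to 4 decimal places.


For Bernoulli(p), Fisher information is I(p) = 1/(p*(1-p)).
p = 0.38, 1-p = 0.62.
p*(1-p) = 0.2356.
I(p) = 1/0.2356 = 4.2445

4.2445


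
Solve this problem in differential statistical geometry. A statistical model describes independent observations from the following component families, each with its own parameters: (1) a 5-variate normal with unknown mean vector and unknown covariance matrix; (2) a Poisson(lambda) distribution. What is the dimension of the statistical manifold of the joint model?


The dimension of a statistical manifold equals the number of free
(independent) real parameters of the model. For a product of independent
blocks the parameter counts add.
- 5-variate normal: 5 (mean) + 5*6/2 = 15 (symmetric covariance) = 20.
- Poisson (lambda): 1.
Total = 20 + 1 = 21.
Dimension = 21

21


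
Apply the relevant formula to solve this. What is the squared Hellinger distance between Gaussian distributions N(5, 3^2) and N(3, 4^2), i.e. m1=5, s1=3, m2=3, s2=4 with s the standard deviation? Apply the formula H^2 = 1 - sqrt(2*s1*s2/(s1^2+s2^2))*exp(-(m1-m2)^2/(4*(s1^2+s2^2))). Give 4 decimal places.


Squared Hellinger distance for Gaussians:
H^2 = 1 - sqrt(2*s1*s2/(s1^2+s2^2)) * exp(-(m1-m2)^2/(4*(s1^2+s2^2))).
s1^2 = 9, s2^2 = 16, s1^2+s2^2 = 25.
sqrt(2*3*4/(25)) = 0.979796.
(m1-m2)^2 = (2)^2 = 4.
exp(-4/(4*25)) = exp(-0.04) = 0.960789.
H^2 = 1 - 0.979796*0.960789 = 0.0586

0.0586


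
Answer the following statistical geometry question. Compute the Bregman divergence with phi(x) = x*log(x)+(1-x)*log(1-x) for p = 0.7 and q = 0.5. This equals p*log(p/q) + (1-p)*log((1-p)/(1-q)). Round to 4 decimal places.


Bregman divergence with negative entropy generator:
D = p*log(p/q) + (1-p)*log((1-p)/(1-q)).
p = 0.7, q = 0.5.
p*log(p/q) = 0.7*log(0.7/0.5) = 0.235531.
(1-p)*log((1-p)/(1-q)) = 0.3*log(0.3/0.5) = -0.153248.
D = 0.235531 + -0.153248 = 0.0823

0.0823


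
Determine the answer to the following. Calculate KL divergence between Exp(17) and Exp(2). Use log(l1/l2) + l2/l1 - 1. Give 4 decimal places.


KL divergence for exponential family:
KL = log(l1/l2) + l2/l1 - 1.
log(17/2) = 2.140066.
2/17 = 0.117647.
KL = 2.140066 + 0.117647 - 1 = 1.2577

1.2577


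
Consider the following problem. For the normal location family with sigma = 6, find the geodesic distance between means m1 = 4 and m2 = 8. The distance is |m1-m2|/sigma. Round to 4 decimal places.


On the fixed-variance normal subfamily, geodesic distance = |m1-m2|/sigma.
|4 - 8| = 4.
sigma = 6.
d = 4/6 = 0.6667

0.6667


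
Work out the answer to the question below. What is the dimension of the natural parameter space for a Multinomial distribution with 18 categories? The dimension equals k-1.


Exponential family dimension calculation:
For Multinomial with k=18 categories, dim = k-1 = 17.

17


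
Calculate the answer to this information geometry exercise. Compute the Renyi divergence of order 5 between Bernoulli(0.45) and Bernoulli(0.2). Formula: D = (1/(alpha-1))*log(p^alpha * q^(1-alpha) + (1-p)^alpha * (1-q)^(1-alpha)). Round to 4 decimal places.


Renyi divergence of order alpha between Bernoulli distributions:
D = (1/(alpha-1))*log(p^alpha * q^(1-alpha) + (1-p)^alpha * (1-q)^(1-alpha)).
alpha = 5, p = 0.45, q = 0.2.
p^alpha * q^(1-alpha) = 0.45^5 * 0.2^-4 = 11.533008.
(1-p)^alpha * (1-q)^(1-alpha) = 0.55^5 * 0.8^-4 = 0.122872.
sum = 11.533008 + 0.122872 = 11.65588.
D = (1/4)*log(11.65588) = 0.6140

0.6140


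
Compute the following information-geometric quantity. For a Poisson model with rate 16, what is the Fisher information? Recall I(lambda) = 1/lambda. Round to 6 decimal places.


Fisher information for Poisson: I(lambda) = 1/lambda.
lambda = 16.
I(lambda) = 1/16 = 0.062500

0.062500


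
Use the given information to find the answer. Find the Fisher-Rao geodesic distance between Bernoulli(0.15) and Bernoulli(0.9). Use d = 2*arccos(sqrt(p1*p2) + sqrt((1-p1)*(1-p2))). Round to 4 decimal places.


Geodesic distance on Bernoulli manifold:
d(p1,p2) = 2*arccos(sqrt(p1*p2) + sqrt((1-p1)*(1-p2))).
sqrt(p1*p2) = sqrt(0.15*0.9) = 0.367423.
sqrt((1-p1)*(1-p2)) = sqrt(0.85*0.1) = 0.291548.
arg = 0.367423 + 0.291548 = 0.658971.
d = 2*arccos(0.658971) = 1.7027

1.7027


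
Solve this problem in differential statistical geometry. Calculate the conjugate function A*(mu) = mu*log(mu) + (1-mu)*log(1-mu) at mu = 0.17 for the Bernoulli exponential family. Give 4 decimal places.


Legendre transform for Bernoulli:
A*(mu) = mu*log(mu) + (1-mu)*log(1-mu).
mu = 0.17, 1-mu = 0.83.
mu*log(mu) = 0.17*log(0.17) = -0.301233.
(1-mu)*log(1-mu) = 0.83*log(0.83) = -0.154654.
A* = -0.301233 + -0.154654 = -0.4559

-0.4559


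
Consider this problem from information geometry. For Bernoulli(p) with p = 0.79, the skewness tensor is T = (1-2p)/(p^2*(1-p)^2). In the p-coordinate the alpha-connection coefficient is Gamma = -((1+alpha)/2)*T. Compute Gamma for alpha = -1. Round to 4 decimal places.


Skewness (Amari-Chentsov) tensor: T = (1-2p)/(p^2*(1-p)^2).
p = 0.79, 1-2p = -0.58, p^2 = 0.6241, (1-p)^2 = 0.0441.
T = -0.58/(0.6241 * 0.0441) = -21.07343.
In the p-coordinate, Gamma^(alpha) = Gamma^(0) - (alpha/2)*T with Gamma^(0) = (1/2)*g'(p) = -T/2,
so Gamma^(alpha) = -((1+alpha)/2)*T.
alpha = -1, -(1+alpha)/2 = 0.0.
Gamma = 0.0 * -21.07343 = 0.0000

0.0000


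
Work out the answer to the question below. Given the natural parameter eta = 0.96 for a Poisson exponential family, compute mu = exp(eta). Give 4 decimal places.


Expectation parameter for Poisson exponential family:
mu = exp(eta).
eta = 0.96.
mu = exp(0.96) = 2.6117

2.6117


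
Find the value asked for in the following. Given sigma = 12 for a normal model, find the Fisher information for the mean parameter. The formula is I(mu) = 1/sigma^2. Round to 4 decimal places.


The Fisher information for the mean of a normal distribution is I(mu) = 1/sigma^2.
sigma = 12, so sigma^2 = 144.
I(mu) = 1/144 = 0.0069

0.0069


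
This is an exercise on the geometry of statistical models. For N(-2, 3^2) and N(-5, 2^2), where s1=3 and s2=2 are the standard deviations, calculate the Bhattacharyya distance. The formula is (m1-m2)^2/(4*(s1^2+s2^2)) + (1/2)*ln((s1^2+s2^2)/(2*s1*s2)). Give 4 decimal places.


Bhattacharyya distance between two Gaussians:
DB = (m1-m2)^2/(4*(s1^2+s2^2)) + (1/2)*ln((s1^2+s2^2)/(2*s1*s2)).
(m1-m2)^2 = (3)^2 = 9.
s1^2+s2^2 = 9 + 4 = 13.
term1 = 9/52 = 0.173077.
term2 = 0.5*ln(13/12.0) = 0.040021.
DB = 0.173077 + 0.040021 = 0.2131

0.2131


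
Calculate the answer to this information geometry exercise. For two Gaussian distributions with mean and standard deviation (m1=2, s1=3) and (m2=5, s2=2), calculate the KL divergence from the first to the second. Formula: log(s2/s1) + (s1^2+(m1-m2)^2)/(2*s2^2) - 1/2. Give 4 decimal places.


KL divergence between normal distributions:
KL = log(s2/s1) + (s1^2 + (m1-m2)^2)/(2*s2^2) - 1/2.
log(2/3) = -0.405465.
(3^2 + (2-5)^2)/(2*2^2) = (9 + 9)/8 = 2.25.
KL = -0.405465 + 2.25 - 0.5 = 1.3445

1.3445


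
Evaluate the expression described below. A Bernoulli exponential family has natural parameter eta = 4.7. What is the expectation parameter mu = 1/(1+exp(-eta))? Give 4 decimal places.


Dual coordinate (expectation parameter) for Bernoulli:
mu = 1/(1+exp(-eta)).
eta = 4.7.
exp(-eta) = exp(-4.7) = 0.009095.
mu = 1/(1+0.009095) = 0.9910

0.9910


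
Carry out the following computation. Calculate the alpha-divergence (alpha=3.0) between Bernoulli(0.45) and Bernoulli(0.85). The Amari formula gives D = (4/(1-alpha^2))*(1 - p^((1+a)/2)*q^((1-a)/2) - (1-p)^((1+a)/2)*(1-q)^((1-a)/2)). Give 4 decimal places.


Amari alpha-divergence:
D = (4/(1-alpha^2))*(1 - p^((1+a)/2)*q^((1-a)/2) - (1-p)^((1+a)/2)*(1-q)^((1-a)/2)).
alpha = 3.0, p = 0.45, q = 0.85.
e1 = (1+alpha)/2 = 2.0, e2 = (1-alpha)/2 = -1.0.
t1 = p^e1 * q^e2 = 0.45^2.0 * 0.85^-1.0 = 0.238235.
t2 = (1-p)^e1 * (1-q)^e2 = 0.55^2.0 * 0.15^-1.0 = 2.016667.
4/(1-alpha^2) = -0.5.
D = -0.5*(1 - 0.238235 - 2.016667) = 0.6275

0.6275


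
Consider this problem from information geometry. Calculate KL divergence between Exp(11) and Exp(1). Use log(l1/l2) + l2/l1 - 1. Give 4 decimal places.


KL divergence for exponential family:
KL = log(l1/l2) + l2/l1 - 1.
log(11/1) = 2.397895.
1/11 = 0.090909.
KL = 2.397895 + 0.090909 - 1 = 1.4888

1.4888


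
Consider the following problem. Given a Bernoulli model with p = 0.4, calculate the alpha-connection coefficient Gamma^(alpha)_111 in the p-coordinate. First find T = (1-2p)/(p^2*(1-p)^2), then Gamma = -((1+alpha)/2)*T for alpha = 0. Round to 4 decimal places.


Skewness (Amari-Chentsov) tensor: T = (1-2p)/(p^2*(1-p)^2).
p = 0.4, 1-2p = 0.2, p^2 = 0.16, (1-p)^2 = 0.36.
T = 0.2/(0.16 * 0.36) = 3.472222.
In the p-coordinate, Gamma^(alpha) = Gamma^(0) - (alpha/2)*T with Gamma^(0) = (1/2)*g'(p) = -T/2,
so Gamma^(alpha) = -((1+alpha)/2)*T.
alpha = 0, -(1+alpha)/2 = -0.5.
Gamma = -0.5 * 3.472222 = -1.7361

-1.7361


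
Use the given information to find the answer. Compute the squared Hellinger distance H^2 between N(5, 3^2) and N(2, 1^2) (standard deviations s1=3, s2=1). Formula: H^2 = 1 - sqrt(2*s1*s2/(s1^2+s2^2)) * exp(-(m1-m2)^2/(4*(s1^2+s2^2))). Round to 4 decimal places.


Squared Hellinger distance for Gaussians:
H^2 = 1 - sqrt(2*s1*s2/(s1^2+s2^2)) * exp(-(m1-m2)^2/(4*(s1^2+s2^2))).
s1^2 = 9, s2^2 = 1, s1^2+s2^2 = 10.
sqrt(2*3*1/(10)) = 0.774597.
(m1-m2)^2 = (3)^2 = 9.
exp(-9/(4*10)) = exp(-0.225) = 0.798516.
H^2 = 1 - 0.774597*0.798516 = 0.3815

0.3815


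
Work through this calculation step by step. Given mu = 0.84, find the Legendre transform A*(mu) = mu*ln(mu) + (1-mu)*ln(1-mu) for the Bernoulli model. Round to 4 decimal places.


Legendre transform for Bernoulli:
A*(mu) = mu*log(mu) + (1-mu)*log(1-mu).
mu = 0.84, 1-mu = 0.16.
mu*log(mu) = 0.84*log(0.84) = -0.146457.
(1-mu)*log(1-mu) = 0.16*log(0.16) = -0.293213.
A* = -0.146457 + -0.293213 = -0.4397

-0.4397


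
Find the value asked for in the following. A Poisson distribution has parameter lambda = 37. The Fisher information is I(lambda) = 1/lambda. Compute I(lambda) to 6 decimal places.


Fisher information for Poisson: I(lambda) = 1/lambda.
lambda = 37.
I(lambda) = 1/37 = 0.027027

0.027027


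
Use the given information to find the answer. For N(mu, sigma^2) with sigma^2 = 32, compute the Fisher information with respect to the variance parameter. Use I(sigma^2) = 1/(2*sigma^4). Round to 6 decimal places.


Fisher information for variance: I(sigma^2) = 1/(2*sigma^4).
sigma^2 = 32, so sigma^4 = 1024.
I = 1/(2*1024) = 1/2048 = 0.000488

0.000488


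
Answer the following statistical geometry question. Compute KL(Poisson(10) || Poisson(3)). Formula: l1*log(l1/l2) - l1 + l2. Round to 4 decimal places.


KL divergence for Poisson:
KL = l1*log(l1/l2) - l1 + l2.
l1 = 10, l2 = 3.
log(10/3) = 1.203973.
l1*log(l1/l2) = 10 * 1.203973 = 12.039728.
KL = 12.039728 - 10 + 3 = 5.0397

5.0397


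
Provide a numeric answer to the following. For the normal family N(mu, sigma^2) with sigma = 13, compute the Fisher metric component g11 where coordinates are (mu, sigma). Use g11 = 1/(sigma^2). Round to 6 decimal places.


For the 2-parameter normal family, the Fisher metric has:
  g11 = 1/sigma^2, g22 = 2/sigma^2.
sigma = 13, sigma^2 = 169.
g11 = 0.005917

0.005917


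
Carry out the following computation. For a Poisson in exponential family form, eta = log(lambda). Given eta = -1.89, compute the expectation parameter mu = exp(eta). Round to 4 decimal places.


Expectation parameter for Poisson exponential family:
mu = exp(eta).
eta = -1.89.
mu = exp(-1.89) = 0.1511

0.1511
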